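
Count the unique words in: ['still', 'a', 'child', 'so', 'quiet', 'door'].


Listing all tokens and tracking unique types:
  Token 1: 'still' -> NEW (unique so far: 1)
  Token 2: 'a' -> NEW (unique so far: 2)
  Token 3: 'child' -> NEW (unique so far: 3)
  Token 4: 'so' -> NEW (unique so far: 4)
  Token 5: 'quiet' -> NEW (unique so far: 5)
  Token 6: 'door' -> NEW (unique so far: 6)
Unique types: ('a', 'child', 'door', 'quiet', 'so', 'still')
Vocabulary size: 6

6


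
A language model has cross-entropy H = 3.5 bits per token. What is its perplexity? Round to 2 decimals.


Perplexity formula: PP = 2^H
H = 3.5
PP = 2^3.5
Decompose: 2^3.5 = 2^3 * 2^0.5 = 2^3 * sqrt(2)
2^3 = 8, sqrt(2) ~ 1.4142136
PP ~ 8 * 1.4142136 = 11.3137088
Rounded to 2 decimals: 11.31

11.31


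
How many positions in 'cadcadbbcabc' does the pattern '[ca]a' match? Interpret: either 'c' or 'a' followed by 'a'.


Pattern: [ca]a means either 'c' or 'a' followed by 'a'.
Scanning 'cadcadbbcabc' position-by-position:
  Pos 0: window 'ca' -> MATCH
  Pos 1: window 'ad' -> no
  Pos 2: window 'dc' -> no
  Pos 3: window 'ca' -> MATCH
  Pos 4: window 'ad' -> no
  Pos 5: window 'db' -> no
  Pos 6: window 'bb' -> no
  Pos 7: window 'bc' -> no
  Pos 8: window 'ca' -> MATCH
  Pos 9: window 'ab' -> no
  Pos 10: window 'bc' -> no
  Pos 11: window 'c' -> no
Total matches: 3

3


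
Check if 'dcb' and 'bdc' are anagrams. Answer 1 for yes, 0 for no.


Sort characters of 'dcb': 'bcd'
Sort characters of 'bdc': 'bcd'
Sorted forms match -> they ARE anagrams
Result: 1

1


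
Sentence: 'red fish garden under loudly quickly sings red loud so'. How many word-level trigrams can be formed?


Word trigrams from [10] words:
  Trigram 1: (red fish garden)
  Trigram 2: (fish garden under)
  Trigram 3: (garden under loudly)
  Trigram 4: (under loudly quickly)
  Trigram 5: (loudly quickly sings)
  Trigram 6: (quickly sings red)
  Trigram 7: (sings red loud)
  Trigram 8: (red loud so)
Total word trigrams: 10 - 2 = 8

8


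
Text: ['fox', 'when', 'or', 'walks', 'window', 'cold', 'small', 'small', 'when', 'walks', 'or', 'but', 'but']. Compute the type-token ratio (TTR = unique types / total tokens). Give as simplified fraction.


Tokens: 13
Unique types: ('but', 'cold', 'fox', 'or', 'small', 'walks', 'when', 'window') = 8
TTR = 8/13
Already in lowest terms.

8/13


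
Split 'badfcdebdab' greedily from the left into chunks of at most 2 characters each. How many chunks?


'badfcdebdab' has 11 characters.
Chunking with max size 2:
  Chunk 1: 'ba' (positions 0-1)
  Chunk 2: 'df' (positions 2-3)
  Chunk 3: 'cd' (positions 4-5)
  Chunk 4: 'eb' (positions 6-7)
  Chunk 5: 'da' (positions 8-9)
  Chunk 6: 'b' (positions 10-10)
Total chunks: ceil(11 / 2) = 6

6


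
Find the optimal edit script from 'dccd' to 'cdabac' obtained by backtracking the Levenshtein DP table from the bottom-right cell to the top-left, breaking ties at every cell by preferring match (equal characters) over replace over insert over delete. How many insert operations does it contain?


Edit distance = 5. Backtracking from cell (4, 6) with preference match > replace > insert > delete,
then listing the resulting alignment 'dccd' -> 'cdabac' left to right:
  Step 1: insert 'c' [insertion #1]
  Step 2: keep 'd'
  Step 3: insert 'a' [insertion #2]
  Step 4: replace c->b
  Step 5: replace c->a
  Step 6: replace d->c
Total insertions: 2

2


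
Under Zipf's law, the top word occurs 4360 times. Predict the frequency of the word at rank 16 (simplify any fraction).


Zipf's law: freq(rank) = f1 / rank
f1 = 4360, rank = 16
freq = 4360 / 16
GCD(4360, 16) = 8
Simplified: 545/2

545/2


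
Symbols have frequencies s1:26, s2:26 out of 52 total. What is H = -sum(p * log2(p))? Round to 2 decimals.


Computing entropy H = -sum(p_i * log2(p_i)):
  s1: p = 26/52 = 0.5000, -p*log2(p) = 0.5000
  s2: p = 26/52 = 0.5000, -p*log2(p) = 0.5000
H = sum of terms = 1.0000
Rounded to 2 decimals: 1.00

1.00


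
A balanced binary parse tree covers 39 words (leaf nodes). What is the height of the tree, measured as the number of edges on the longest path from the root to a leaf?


In a balanced binary tree with n leaves the deepest leaf is ceil(log2(n)) edges below the root.
log2(39) = 5.2854
ceil(5.2854) = 6
height (edges) = 6

6


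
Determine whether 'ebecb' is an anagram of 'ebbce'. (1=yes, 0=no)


Sort characters of 'ebecb': 'bbcee'
Sort characters of 'ebbce': 'bbcee'
Sorted forms match -> they ARE anagrams
Result: 1

1


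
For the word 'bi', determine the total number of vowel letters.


Scanning each character of 'bi':
  Position 1: 'b' -> consonant (running count: 0)
  Position 2: 'i' -> vowel (running count: 1)
Total vowels: 1

1


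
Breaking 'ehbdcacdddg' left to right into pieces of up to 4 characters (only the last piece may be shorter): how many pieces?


'ehbdcacdddg' has 11 characters.
Chunking with max size 4:
  Chunk 1: 'ehbd' (positions 0-3)
  Chunk 2: 'cacd' (positions 4-7)
  Chunk 3: 'ddg' (positions 8-10)
Total chunks: ceil(11 / 4) = 3

3


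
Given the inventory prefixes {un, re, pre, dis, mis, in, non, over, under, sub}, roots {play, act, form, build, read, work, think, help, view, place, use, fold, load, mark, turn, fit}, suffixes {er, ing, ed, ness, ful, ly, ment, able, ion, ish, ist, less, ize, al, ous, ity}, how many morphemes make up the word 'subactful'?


Segmenting 'subactful' against the inventory:
  'sub' -> prefix (morpheme 1)
  'act' -> root (morpheme 2)
  'ful' -> suffix (morpheme 3)
Total morphemes: 3

3


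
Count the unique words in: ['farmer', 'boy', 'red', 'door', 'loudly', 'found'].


Listing all tokens and tracking unique types:
  Token 1: 'farmer' -> NEW (unique so far: 1)
  Token 2: 'boy' -> NEW (unique so far: 2)
  Token 3: 'red' -> NEW (unique so far: 3)
  Token 4: 'door' -> NEW (unique so far: 4)
  Token 5: 'loudly' -> NEW (unique so far: 5)
  Token 6: 'found' -> NEW (unique so far: 6)
Unique types: ('boy', 'door', 'farmer', 'found', 'loudly', 'red')
Vocabulary size: 6

6


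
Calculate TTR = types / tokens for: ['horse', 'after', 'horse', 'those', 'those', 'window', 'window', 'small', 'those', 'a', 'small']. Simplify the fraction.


Tokens: 11
Unique types: ('a', 'after', 'horse', 'small', 'those', 'window') = 6
TTR = 6/11
Already in lowest terms.

6/11


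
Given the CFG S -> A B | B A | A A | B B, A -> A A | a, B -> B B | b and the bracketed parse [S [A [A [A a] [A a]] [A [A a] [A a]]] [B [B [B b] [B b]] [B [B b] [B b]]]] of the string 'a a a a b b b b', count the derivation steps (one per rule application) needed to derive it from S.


Every bracketed nonterminal node [X ...] in the tree is produced by exactly one rule application.
Reading the tree off as a leftmost derivation:
  Step 1: S  =>  A B   (applied S -> A B)
  Step 2: A B  =>  A A B   (applied A -> A A)
  Step 3: A A B  =>  A A A B   (applied A -> A A)
  Step 4: A A A B  =>  a A A B   (applied A -> a)
  Step 5: a A A B  =>  a a A B   (applied A -> a)
  Step 6: a a A B  =>  a a A A B   (applied A -> A A)
  Step 7: a a A A B  =>  a a a A B   (applied A -> a)
  Step 8: a a a A B  =>  a a a a B   (applied A -> a)
  Step 9: a a a a B  =>  a a a a B B   (applied B -> B B)
  Step 10: a a a a B B  =>  a a a a B B B   (applied B -> B B)
  Step 11: a a a a B B B  =>  a a a a b B B   (applied B -> b)
  Step 12: a a a a b B B  =>  a a a a b b B   (applied B -> b)
  Step 13: a a a a b b B  =>  a a a a b b B B   (applied B -> B B)
  Step 14: a a a a b b B B  =>  a a a a b b b B   (applied B -> b)
  Step 15: a a a a b b b B  =>  a a a a b b b b   (applied B -> b)
Final yield: a a a a b b b b
Total rewrite steps: 15

15


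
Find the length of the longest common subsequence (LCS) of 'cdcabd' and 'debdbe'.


DP table for LCS of 'cdcabd' and 'debdbe':
       d  e  b  d  b  e
    0  0  0  0  0  0  0
  c 0  0  0  0  0  0  0
  d 0  1  1  1  1  1  1
  c 0  1  1  1  1  1  1
  a 0  1  1  1  1  1  1
  b 0  1  1  2  2  2  2
  d 0  1  1  2  3  3  3
LCS: 'dbd'
LCS length = 3

3


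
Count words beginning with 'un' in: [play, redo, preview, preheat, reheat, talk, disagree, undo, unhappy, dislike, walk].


Checking each word for prefix 'un':
  'play' -> no (count: 0)
  'redo' -> no (count: 0)
  'preview' -> no (count: 0)
  'preheat' -> no (count: 0)
  'reheat' -> no (count: 0)
  'talk' -> no (count: 0)
  'disagree' -> no (count: 0)
  'undo' -> YES, starts with 'un' (count: 1)
  'unhappy' -> YES, starts with 'un' (count: 2)
  'dislike' -> no (count: 2)
  'walk' -> no (count: 2)
Total with prefix 'un': 2

2


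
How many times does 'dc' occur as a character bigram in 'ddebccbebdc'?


Scanning 'ddebccbebdc' for bigram 'dc':
  Position 0: 'dd' -> no
  Position 1: 'de' -> no
  Position 2: 'eb' -> no
  Position 3: 'bc' -> no
  Position 4: 'cc' -> no
  Position 5: 'cb' -> no
  Position 6: 'be' -> no
  Position 7: 'eb' -> no
  Position 8: 'bd' -> no
  Position 9: 'dc' -> MATCH
Total matches: 1

1


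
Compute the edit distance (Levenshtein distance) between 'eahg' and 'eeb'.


Building DP table for s1='eahg' (len 4) and s2='eeb' (len 3):
       e  e  b
    0  1  2  3
  e 1  0  1  2
  a 2  1  1  2
  h 3  2  2  2
  g 4  3  3  3
Edit distance = dp[4][3] = 3

3


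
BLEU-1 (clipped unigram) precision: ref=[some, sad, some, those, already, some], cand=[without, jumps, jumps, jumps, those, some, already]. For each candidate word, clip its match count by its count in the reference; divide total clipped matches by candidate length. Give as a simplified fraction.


Reference word counts: {'already': 1, 'sad': 1, 'some': 3, 'those': 1}
Checking each candidate word (with clipping):
  'without' -> not in reference -> no match (matches: 0)
  'jumps' -> not in reference -> no match (matches: 0)
  'jumps' -> not in reference -> no match (matches: 0)
  'jumps' -> not in reference -> no match (matches: 0)
  'those' -> in reference (ref count 1, used 1/1) -> match (matches: 1)
  'some' -> in reference (ref count 3, used 1/3) -> match (matches: 2)
  'already' -> in reference (ref count 1, used 1/1) -> match (matches: 3)
Clipped matches: 3, Candidate length: 7
Precision = 3/7

3/7


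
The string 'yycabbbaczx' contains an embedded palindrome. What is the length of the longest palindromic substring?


Scanning 'yycabbbaczx' for palindromic substrings.
Substring at positions 2-8: 'cabbbac'.
Check: reverse('cabbbac') = 'cabbbac' -> palindrome confirmed.
Neighbouring characters ('y' / 'z') break symmetry, so it cannot extend further.
No longer palindromic substring exists; longest length = 7

7


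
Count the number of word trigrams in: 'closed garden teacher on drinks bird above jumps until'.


Word trigrams from [9] words:
  Trigram 1: (closed garden teacher)
  Trigram 2: (garden teacher on)
  Trigram 3: (teacher on drinks)
  Trigram 4: (on drinks bird)
  Trigram 5: (drinks bird above)
  Trigram 6: (bird above jumps)
  Trigram 7: (above jumps until)
Total word trigrams: 9 - 2 = 7

7


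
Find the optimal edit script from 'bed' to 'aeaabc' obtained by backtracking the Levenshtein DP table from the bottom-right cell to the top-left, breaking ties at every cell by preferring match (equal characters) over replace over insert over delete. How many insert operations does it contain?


Edit distance = 5. Backtracking from cell (3, 6) with preference match > replace > insert > delete,
then listing the resulting alignment 'bed' -> 'aeaabc' left to right:
  Step 1: replace b->a
  Step 2: keep 'e'
  Step 3: insert 'a' [insertion #1]
  Step 4: insert 'a' [insertion #2]
  Step 5: insert 'b' [insertion #3]
  Step 6: replace d->c
Total insertions: 3

3


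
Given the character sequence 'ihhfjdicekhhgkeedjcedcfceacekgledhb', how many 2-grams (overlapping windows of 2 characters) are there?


String 'ihhfjdicekhhgkeedjcedcfceacekgledhb' has length L = 35.
Number of overlapping n-grams = L - n + 1
Substituting: 35 - 2 + 1 = 34

34


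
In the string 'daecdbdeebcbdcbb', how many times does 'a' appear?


Scanning 'daecdbdeebcbdcbb' for 'a':
  Position 1: 'a' -> MATCH (count: 1)
Total occurrences of 'a': 1

1


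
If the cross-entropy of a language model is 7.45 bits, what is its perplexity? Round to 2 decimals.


Perplexity formula: PP = 2^H
H = 7.45
PP = 2^7.45
Decompose: 2^7.45 = 2^7 * 2^0.45
2^7 = 128, 2^0.45 ~ 1.3660403
PP ~ 128 * 1.3660403 = 174.8531584
Rounded to 2 decimals: 174.85

174.85


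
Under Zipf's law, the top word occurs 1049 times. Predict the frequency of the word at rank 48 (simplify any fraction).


Zipf's law: freq(rank) = f1 / rank
f1 = 1049, rank = 48
freq = 1049 / 48
GCD(1049, 48) = 1
Simplified: 1049/48

1049/48


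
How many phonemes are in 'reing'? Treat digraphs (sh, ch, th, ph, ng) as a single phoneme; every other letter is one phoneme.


Parsing 'reing' greedily, digraphs first:
  'r' -> consonant phoneme (phonemes so far: 1)
  'e' -> vowel phoneme (phonemes so far: 2)
  'i' -> vowel phoneme (phonemes so far: 3)
  'ng' -> digraph (1 consonant phoneme) (phonemes so far: 4)
Total phonemes: 4

4


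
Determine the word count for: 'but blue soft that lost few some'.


Counting words by splitting on spaces:
  Word 1: 'but'
  Word 2: 'blue'
  Word 3: 'soft'
  Word 4: 'that'
  Word 5: 'lost'
  Word 6: 'few'
  Word 7: 'some'
Total words: 7

7


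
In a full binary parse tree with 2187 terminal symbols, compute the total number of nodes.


Leaf nodes (terminals): 2187
Internal nodes = n - 1 = 2187 - 1 = 2186
Total = leaves + internal = 2187 + 2186 = 4373

4373


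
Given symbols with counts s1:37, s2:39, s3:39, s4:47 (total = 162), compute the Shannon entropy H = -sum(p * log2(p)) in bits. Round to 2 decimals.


Computing entropy H = -sum(p_i * log2(p_i)):
  s1: p = 37/162 = 0.2284, -p*log2(p) = 0.4866
  s2: p = 39/162 = 0.2407, -p*log2(p) = 0.4946
  s3: p = 39/162 = 0.2407, -p*log2(p) = 0.4946
  s4: p = 47/162 = 0.2901, -p*log2(p) = 0.5179
H = sum of terms = 1.9937
Rounded to 2 decimals: 1.99

1.99


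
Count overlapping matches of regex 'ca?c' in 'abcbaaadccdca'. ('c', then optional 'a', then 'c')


Pattern: ca?c means 'c', then optional 'a', then 'c'.
Scanning 'abcbaaadccdca' position-by-position:
  Pos 0: window 'abc' -> no
  Pos 1: window 'bcb' -> no
  Pos 2: window 'cba' -> no
  Pos 3: window 'baa' -> no
  Pos 4: window 'aaa' -> no
  Pos 5: window 'aad' -> no
  Pos 6: window 'adc' -> no
  Pos 7: window 'dcc' -> no
  Pos 8: window 'ccd' -> MATCH
  Pos 9: window 'cdc' -> no
  Pos 10: window 'dca' -> no
  Pos 11: window 'ca' -> no
  Pos 12: window 'a' -> no
Total matches: 1

1


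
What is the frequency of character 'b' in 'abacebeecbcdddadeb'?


Scanning 'abacebeecbcdddadeb' for 'b':
  Position 1: 'b' -> MATCH (count: 1)
  Position 5: 'b' -> MATCH (count: 2)
  Position 9: 'b' -> MATCH (count: 3)
  Position 17: 'b' -> MATCH (count: 4)
Total occurrences of 'b': 4

4


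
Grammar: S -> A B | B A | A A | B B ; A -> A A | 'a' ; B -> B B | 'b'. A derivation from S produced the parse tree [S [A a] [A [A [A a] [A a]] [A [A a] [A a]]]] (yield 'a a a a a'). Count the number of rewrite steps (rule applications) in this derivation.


Every bracketed nonterminal node [X ...] in the tree is produced by exactly one rule application.
Reading the tree off as a leftmost derivation:
  Step 1: S  =>  A A   (applied S -> A A)
  Step 2: A A  =>  a A   (applied A -> a)
  Step 3: a A  =>  a A A   (applied A -> A A)
  Step 4: a A A  =>  a A A A   (applied A -> A A)
  Step 5: a A A A  =>  a a A A   (applied A -> a)
  Step 6: a a A A  =>  a a a A   (applied A -> a)
  Step 7: a a a A  =>  a a a A A   (applied A -> A A)
  Step 8: a a a A A  =>  a a a a A   (applied A -> a)
  Step 9: a a a a A  =>  a a a a a   (applied A -> a)
Final yield: a a a a a
Total rewrite steps: 9

9


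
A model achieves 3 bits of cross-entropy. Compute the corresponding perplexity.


Perplexity formula: PP = 2^H
H = 3
PP = 2^3
Steps: 2^1 = 2, 2^2 = 4, 2^3 = 8
PP = 8

8


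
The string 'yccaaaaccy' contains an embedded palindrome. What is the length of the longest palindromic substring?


Scanning 'yccaaaaccy' for palindromic substrings.
Substring at positions 0-9: 'yccaaaaccy'.
Check: reverse('yccaaaaccy') = 'yccaaaaccy' -> palindrome confirmed.
No longer palindromic substring exists; longest length = 10

10


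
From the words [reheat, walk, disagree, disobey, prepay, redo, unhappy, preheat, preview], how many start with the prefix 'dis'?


Checking each word for prefix 'dis':
  'reheat' -> no (count: 0)
  'walk' -> no (count: 0)
  'disagree' -> YES, starts with 'dis' (count: 1)
  'disobey' -> YES, starts with 'dis' (count: 2)
  'prepay' -> no (count: 2)
  'redo' -> no (count: 2)
  'unhappy' -> no (count: 2)
  'preheat' -> no (count: 2)
  'preview' -> no (count: 2)
Total with prefix 'dis': 2

2


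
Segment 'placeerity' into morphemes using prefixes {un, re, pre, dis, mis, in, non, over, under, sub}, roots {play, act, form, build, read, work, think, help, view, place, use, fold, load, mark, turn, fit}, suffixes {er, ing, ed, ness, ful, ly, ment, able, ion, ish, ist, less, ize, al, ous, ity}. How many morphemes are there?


Segmenting 'placeerity' against the inventory:
  'place' -> root (morpheme 1)
  'er' -> suffix (morpheme 2)
  'ity' -> suffix (morpheme 3)
Total morphemes: 3

3


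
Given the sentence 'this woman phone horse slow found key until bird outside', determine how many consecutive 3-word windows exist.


Word trigrams from [10] words:
  Trigram 1: (this woman phone)
  Trigram 2: (woman phone horse)
  Trigram 3: (phone horse slow)
  Trigram 4: (horse slow found)
  Trigram 5: (slow found key)
  Trigram 6: (found key until)
  Trigram 7: (key until bird)
  Trigram 8: (until bird outside)
Total word trigrams: 10 - 2 = 8

8


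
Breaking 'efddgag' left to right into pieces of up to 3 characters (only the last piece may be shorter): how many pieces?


'efddgag' has 7 characters.
Chunking with max size 3:
  Chunk 1: 'efd' (positions 0-2)
  Chunk 2: 'dga' (positions 3-5)
  Chunk 3: 'g' (positions 6-6)
Total chunks: ceil(7 / 3) = 3

3


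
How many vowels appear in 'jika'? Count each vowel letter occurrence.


Scanning each character of 'jika':
  Position 1: 'j' -> consonant (running count: 0)
  Position 2: 'i' -> vowel (running count: 1)
  Position 3: 'k' -> consonant (running count: 1)
  Position 4: 'a' -> vowel (running count: 2)
Total vowels: 2

2


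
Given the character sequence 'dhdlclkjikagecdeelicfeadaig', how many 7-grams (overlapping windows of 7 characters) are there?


String 'dhdlclkjikagecdeelicfeadaig' has length L = 27.
Number of overlapping n-grams = L - n + 1
Substituting: 27 - 7 + 1 = 21

21


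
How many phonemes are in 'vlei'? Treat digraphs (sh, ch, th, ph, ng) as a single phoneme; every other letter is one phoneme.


Parsing 'vlei' greedily, digraphs first:
  'v' -> consonant phoneme (phonemes so far: 1)
  'l' -> consonant phoneme (phonemes so far: 2)
  'e' -> vowel phoneme (phonemes so far: 3)
  'i' -> vowel phoneme (phonemes so far: 4)
Total phonemes: 4

4


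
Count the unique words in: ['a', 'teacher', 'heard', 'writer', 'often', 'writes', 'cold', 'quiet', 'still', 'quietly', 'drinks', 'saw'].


Listing all tokens and tracking unique types:
  Token 1: 'a' -> NEW (unique so far: 1)
  Token 2: 'teacher' -> NEW (unique so far: 2)
  Token 3: 'heard' -> NEW (unique so far: 3)
  Token 4: 'writer' -> NEW (unique so far: 4)
  Token 5: 'often' -> NEW (unique so far: 5)
  Token 6: 'writes' -> NEW (unique so far: 6)
  Token 7: 'cold' -> NEW (unique so far: 7)
  Token 8: 'quiet' -> NEW (unique so far: 8)
  Token 9: 'still' -> NEW (unique so far: 9)
  Token 10: 'quietly' -> NEW (unique so far: 10)
  Token 11: 'drinks' -> NEW (unique so far: 11)
  Token 12: 'saw' -> NEW (unique so far: 12)
Unique types: ('a', 'cold', 'drinks', 'heard', 'often', 'quiet', 'quietly', 'saw', 'still', 'teacher', 'writer', 'writes')
Vocabulary size: 12

12


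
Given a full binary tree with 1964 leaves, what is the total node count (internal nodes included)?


Leaf nodes (terminals): 1964
Internal nodes = n - 1 = 1964 - 1 = 1963
Total = leaves + internal = 1964 + 1963 = 3927

3927


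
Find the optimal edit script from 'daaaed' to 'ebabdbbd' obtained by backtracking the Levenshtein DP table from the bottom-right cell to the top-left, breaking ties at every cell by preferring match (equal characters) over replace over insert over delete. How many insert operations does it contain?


Edit distance = 6. Backtracking from cell (6, 8) with preference match > replace > insert > delete,
then listing the resulting alignment 'daaaed' -> 'ebabdbbd' left to right:
  Step 1: insert 'e' [insertion #1]
  Step 2: replace d->b
  Step 3: keep 'a'
  Step 4: insert 'b' [insertion #2]
  Step 5: replace a->d
  Step 6: replace a->b
  Step 7: replace e->b
  Step 8: keep 'd'
Total insertions: 2

2


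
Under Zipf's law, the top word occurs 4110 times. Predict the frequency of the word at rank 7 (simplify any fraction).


Zipf's law: freq(rank) = f1 / rank
f1 = 4110, rank = 7
freq = 4110 / 7
GCD(4110, 7) = 1
Simplified: 4110/7

4110/7


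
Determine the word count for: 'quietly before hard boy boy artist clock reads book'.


Counting words by splitting on spaces:
  Word 1: 'quietly'
  Word 2: 'before'
  Word 3: 'hard'
  Word 4: 'boy'
  Word 5: 'boy'
  Word 6: 'artist'
  Word 7: 'clock'
  Word 8: 'reads'
  Word 9: 'book'
Total words: 9

9


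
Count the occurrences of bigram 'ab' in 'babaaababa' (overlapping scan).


Scanning 'babaaababa' for bigram 'ab':
  Position 0: 'ba' -> no
  Position 1: 'ab' -> MATCH
  Position 2: 'ba' -> no
  Position 3: 'aa' -> no
  Position 4: 'aa' -> no
  Position 5: 'ab' -> MATCH
  Position 6: 'ba' -> no
  Position 7: 'ab' -> MATCH
  Position 8: 'ba' -> no
Total matches: 3

3


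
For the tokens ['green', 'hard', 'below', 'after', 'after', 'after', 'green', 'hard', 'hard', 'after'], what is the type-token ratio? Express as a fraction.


Tokens: 10
Unique types: ('after', 'below', 'green', 'hard') = 4
TTR = 4/10
Simplify: divide both by 2 -> 2/5
TTR = 2/5

2/5


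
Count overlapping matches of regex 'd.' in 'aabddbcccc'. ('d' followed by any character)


Pattern: d. means 'd' followed by any character.
Scanning 'aabddbcccc' position-by-position:
  Pos 0: window 'aa' -> no
  Pos 1: window 'ab' -> no
  Pos 2: window 'bd' -> no
  Pos 3: window 'dd' -> MATCH
  Pos 4: window 'db' -> MATCH
  Pos 5: window 'bc' -> no
  Pos 6: window 'cc' -> no
  Pos 7: window 'cc' -> no
  Pos 8: window 'cc' -> no
  Pos 9: window 'c' -> no
Total matches: 2

2


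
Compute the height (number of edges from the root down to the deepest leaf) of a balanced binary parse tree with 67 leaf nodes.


In a balanced binary tree with n leaves the deepest leaf is ceil(log2(n)) edges below the root.
log2(67) = 6.0661
ceil(6.0661) = 7
height (edges) = 7

7


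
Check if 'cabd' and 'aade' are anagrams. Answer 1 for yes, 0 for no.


Sort characters of 'cabd': 'abcd'
Sort characters of 'aade': 'aade'
Sorted forms differ -> they are NOT anagrams
Result: 0

0


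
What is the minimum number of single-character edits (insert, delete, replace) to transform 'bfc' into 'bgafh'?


Building DP table for s1='bfc' (len 3) and s2='bgafh' (len 5):
       b  g  a  f  h
    0  1  2  3  4  5
  b 1  0  1  2  3  4
  f 2  1  1  2  2  3
  c 3  2  2  2  3  3
Edit distance = dp[3][5] = 3

3


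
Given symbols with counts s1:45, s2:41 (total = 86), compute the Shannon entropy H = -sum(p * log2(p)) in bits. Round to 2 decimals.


Computing entropy H = -sum(p_i * log2(p_i)):
  s1: p = 45/86 = 0.5233, -p*log2(p) = 0.4889
  s2: p = 41/86 = 0.4767, -p*log2(p) = 0.5095
H = sum of terms = 0.9984
Rounded to 2 decimals: 1.00

1.00


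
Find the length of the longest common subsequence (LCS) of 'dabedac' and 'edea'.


DP table for LCS of 'dabedac' and 'edea':
       e  d  e  a
    0  0  0  0  0
  d 0  0  1  1  1
  a 0  0  1  1  2
  b 0  0  1  1  2
  e 0  1  1  2  2
  d 0  1  2  2  2
  a 0  1  2  2  3
  c 0  1  2  2  3
LCS: 'dea'
LCS length = 3

3


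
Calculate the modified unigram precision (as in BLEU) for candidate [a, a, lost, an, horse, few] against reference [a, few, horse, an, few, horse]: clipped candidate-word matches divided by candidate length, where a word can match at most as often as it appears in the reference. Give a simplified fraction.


Reference word counts: {'a': 1, 'an': 1, 'few': 2, 'horse': 2}
Checking each candidate word (with clipping):
  'a' -> in reference (ref count 1, used 1/1) -> match (matches: 1)
  'a' -> ref count 1 already used up (1/1) -> clipped, no match (matches: 1)
  'lost' -> not in reference -> no match (matches: 1)
  'an' -> in reference (ref count 1, used 1/1) -> match (matches: 2)
  'horse' -> in reference (ref count 2, used 1/2) -> match (matches: 3)
  'few' -> in reference (ref count 2, used 1/2) -> match (matches: 4)
Clipped matches: 4, Candidate length: 6
Precision = 4/6 = 2/3

2/3


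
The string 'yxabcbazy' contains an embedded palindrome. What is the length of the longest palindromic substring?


Scanning 'yxabcbazy' for palindromic substrings.
Substring at positions 2-6: 'abcba'.
Check: reverse('abcba') = 'abcba' -> palindrome confirmed.
Neighbouring characters ('x' / 'z') break symmetry, so it cannot extend further.
No longer palindromic substring exists; longest length = 5

5


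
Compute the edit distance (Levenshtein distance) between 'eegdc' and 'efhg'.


Building DP table for s1='eegdc' (len 5) and s2='efhg' (len 4):
       e  f  h  g
    0  1  2  3  4
  e 1  0  1  2  3
  e 2  1  1  2  3
  g 3  2  2  2  2
  d 4  3  3  3  3
  c 5  4  4  4  4
Edit distance = dp[5][4] = 4

4


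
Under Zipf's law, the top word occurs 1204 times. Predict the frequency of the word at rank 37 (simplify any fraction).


Zipf's law: freq(rank) = f1 / rank
f1 = 1204, rank = 37
freq = 1204 / 37
GCD(1204, 37) = 1
Simplified: 1204/37

1204/37


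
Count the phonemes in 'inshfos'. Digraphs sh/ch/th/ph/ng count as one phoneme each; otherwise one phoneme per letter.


Parsing 'inshfos' greedily, digraphs first:
  'i' -> vowel phoneme (phonemes so far: 1)
  'n' -> consonant phoneme (phonemes so far: 2)
  'sh' -> digraph (1 consonant phoneme) (phonemes so far: 3)
  'f' -> consonant phoneme (phonemes so far: 4)
  'o' -> vowel phoneme (phonemes so far: 5)
  's' -> consonant phoneme (phonemes so far: 6)
Total phonemes: 6

6


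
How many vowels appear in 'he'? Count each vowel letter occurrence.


Scanning each character of 'he':
  Position 1: 'h' -> consonant (running count: 0)
  Position 2: 'e' -> vowel (running count: 1)
Total vowels: 1

1


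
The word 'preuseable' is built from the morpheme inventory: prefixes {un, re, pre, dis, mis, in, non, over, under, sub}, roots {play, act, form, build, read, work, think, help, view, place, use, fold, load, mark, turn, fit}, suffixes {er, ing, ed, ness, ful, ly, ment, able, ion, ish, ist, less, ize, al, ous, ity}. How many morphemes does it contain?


Segmenting 'preuseable' against the inventory:
  'pre' -> prefix (morpheme 1)
  'use' -> root (morpheme 2)
  'able' -> suffix (morpheme 3)
Total morphemes: 3

3


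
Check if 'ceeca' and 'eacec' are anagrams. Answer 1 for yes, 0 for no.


Sort characters of 'ceeca': 'accee'
Sort characters of 'eacec': 'accee'
Sorted forms match -> they ARE anagrams
Result: 1

1


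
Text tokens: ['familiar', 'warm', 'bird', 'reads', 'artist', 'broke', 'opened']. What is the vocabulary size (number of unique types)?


Listing all tokens and tracking unique types:
  Token 1: 'familiar' -> NEW (unique so far: 1)
  Token 2: 'warm' -> NEW (unique so far: 2)
  Token 3: 'bird' -> NEW (unique so far: 3)
  Token 4: 'reads' -> NEW (unique so far: 4)
  Token 5: 'artist' -> NEW (unique so far: 5)
  Token 6: 'broke' -> NEW (unique so far: 6)
  Token 7: 'opened' -> NEW (unique so far: 7)
Unique types: ('artist', 'bird', 'broke', 'familiar', 'opened', 'reads', 'warm')
Vocabulary size: 7

7


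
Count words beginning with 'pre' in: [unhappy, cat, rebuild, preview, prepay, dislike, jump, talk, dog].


Checking each word for prefix 'pre':
  'unhappy' -> no (count: 0)
  'cat' -> no (count: 0)
  'rebuild' -> no (count: 0)
  'preview' -> YES, starts with 'pre' (count: 1)
  'prepay' -> YES, starts with 'pre' (count: 2)
  'dislike' -> no (count: 2)
  'jump' -> no (count: 2)
  'talk' -> no (count: 2)
  'dog' -> no (count: 2)
Total with prefix 'pre': 2

2


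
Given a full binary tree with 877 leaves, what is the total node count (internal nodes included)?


Leaf nodes (terminals): 877
Internal nodes = n - 1 = 877 - 1 = 876
Total = leaves + internal = 877 + 876 = 1753

1753


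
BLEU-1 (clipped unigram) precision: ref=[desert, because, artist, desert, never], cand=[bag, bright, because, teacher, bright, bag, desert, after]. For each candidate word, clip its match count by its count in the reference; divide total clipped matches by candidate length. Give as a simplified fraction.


Reference word counts: {'artist': 1, 'because': 1, 'desert': 2, 'never': 1}
Checking each candidate word (with clipping):
  'bag' -> not in reference -> no match (matches: 0)
  'bright' -> not in reference -> no match (matches: 0)
  'because' -> in reference (ref count 1, used 1/1) -> match (matches: 1)
  'teacher' -> not in reference -> no match (matches: 1)
  'bright' -> not in reference -> no match (matches: 1)
  'bag' -> not in reference -> no match (matches: 1)
  'desert' -> in reference (ref count 2, used 1/2) -> match (matches: 2)
  'after' -> not in reference -> no match (matches: 2)
Clipped matches: 2, Candidate length: 8
Precision = 2/8 = 1/4

1/4


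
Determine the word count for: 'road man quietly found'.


Counting words by splitting on spaces:
  Word 1: 'road'
  Word 2: 'man'
  Word 3: 'quietly'
  Word 4: 'found'
Total words: 4

4


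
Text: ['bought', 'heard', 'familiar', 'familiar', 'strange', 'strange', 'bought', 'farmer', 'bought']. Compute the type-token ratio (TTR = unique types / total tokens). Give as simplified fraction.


Tokens: 9
Unique types: ('bought', 'familiar', 'farmer', 'heard', 'strange') = 5
TTR = 5/9
Already in lowest terms.

5/9


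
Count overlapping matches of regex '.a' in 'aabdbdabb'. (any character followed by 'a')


Pattern: .a means any character followed by 'a'.
Scanning 'aabdbdabb' position-by-position:
  Pos 0: window 'aa' -> MATCH
  Pos 1: window 'ab' -> no
  Pos 2: window 'bd' -> no
  Pos 3: window 'db' -> no
  Pos 4: window 'bd' -> no
  Pos 5: window 'da' -> MATCH
  Pos 6: window 'ab' -> no
  Pos 7: window 'bb' -> no
  Pos 8: window 'b' -> no
Total matches: 2

2


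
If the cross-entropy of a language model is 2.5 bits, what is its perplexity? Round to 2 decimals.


Perplexity formula: PP = 2^H
H = 2.5
PP = 2^2.5
Decompose: 2^2.5 = 2^2 * 2^0.5 = 2^2 * sqrt(2)
2^2 = 4, sqrt(2) ~ 1.4142136
PP ~ 4 * 1.4142136 = 5.6568544
Rounded to 2 decimals: 5.66

5.66


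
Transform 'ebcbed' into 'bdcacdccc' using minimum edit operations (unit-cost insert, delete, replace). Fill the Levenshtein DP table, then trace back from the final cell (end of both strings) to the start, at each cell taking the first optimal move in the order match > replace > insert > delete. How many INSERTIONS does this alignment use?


Edit distance = 7. Backtracking from cell (6, 9) with preference match > replace > insert > delete,
then listing the resulting alignment 'ebcbed' -> 'bdcacdccc' left to right:
  Step 1: replace e->b
  Step 2: replace b->d
  Step 3: keep 'c'
  Step 4: replace b->a
  Step 5: replace e->c
  Step 6: keep 'd'
  Step 7: insert 'c' [insertion #1]
  Step 8: insert 'c' [insertion #2]
  Step 9: insert 'c' [insertion #3]
Total insertions: 3

3


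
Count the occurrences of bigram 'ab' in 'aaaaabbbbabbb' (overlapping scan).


Scanning 'aaaaabbbbabbb' for bigram 'ab':
  Position 0: 'aa' -> no
  Position 1: 'aa' -> no
  Position 2: 'aa' -> no
  Position 3: 'aa' -> no
  Position 4: 'ab' -> MATCH
  Position 5: 'bb' -> no
  Position 6: 'bb' -> no
  Position 7: 'bb' -> no
  Position 8: 'ba' -> no
  Position 9: 'ab' -> MATCH
  Position 10: 'bb' -> no
  Position 11: 'bb' -> no
Total matches: 2

2


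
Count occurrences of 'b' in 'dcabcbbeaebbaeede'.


Scanning 'dcabcbbeaebbaeede' for 'b':
  Position 3: 'b' -> MATCH (count: 1)
  Position 5: 'b' -> MATCH (count: 2)
  Position 6: 'b' -> MATCH (count: 3)
  Position 10: 'b' -> MATCH (count: 4)
  Position 11: 'b' -> MATCH (count: 5)
Total occurrences of 'b': 5

5


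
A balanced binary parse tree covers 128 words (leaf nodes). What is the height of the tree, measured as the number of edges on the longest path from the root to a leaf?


In a balanced binary tree with n leaves the deepest leaf is ceil(log2(n)) edges below the root.
log2(128) = 7.0000
ceil(7.0000) = 7
height (edges) = 7

7


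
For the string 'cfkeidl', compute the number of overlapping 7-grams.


String 'cfkeidl' has length L = 7.
Number of overlapping n-grams = L - n + 1
Substituting: 7 - 7 + 1 = 1

1


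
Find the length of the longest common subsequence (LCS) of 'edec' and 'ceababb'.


DP table for LCS of 'edec' and 'ceababb':
       c  e  a  b  a  b  b
    0  0  0  0  0  0  0  0
  e 0  0  1  1  1  1  1  1
  d 0  0  1  1  1  1  1  1
  e 0  0  1  1  1  1  1  1
  c 0  1  1  1  1  1  1  1
LCS: 'e'
LCS length = 1

1


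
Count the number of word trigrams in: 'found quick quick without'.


Word trigrams from [4] words:
  Trigram 1: (found quick quick)
  Trigram 2: (quick quick without)
Total word trigrams: 4 - 2 = 2

2


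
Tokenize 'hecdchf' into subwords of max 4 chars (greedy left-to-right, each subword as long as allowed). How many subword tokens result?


'hecdchf' has 7 characters.
Chunking with max size 4:
  Chunk 1: 'hecd' (positions 0-3)
  Chunk 2: 'chf' (positions 4-6)
Total chunks: ceil(7 / 4) = 2

2


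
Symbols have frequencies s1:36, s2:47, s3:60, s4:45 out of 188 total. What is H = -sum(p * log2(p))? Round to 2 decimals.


Computing entropy H = -sum(p_i * log2(p_i)):
  s1: p = 36/188 = 0.1915, -p*log2(p) = 0.4566
  s2: p = 47/188 = 0.2500, -p*log2(p) = 0.5000
  s3: p = 60/188 = 0.3191, -p*log2(p) = 0.5259
  s4: p = 45/188 = 0.2394, -p*log2(p) = 0.4937
H = sum of terms = 1.9762
Rounded to 2 decimals: 1.98

1.98


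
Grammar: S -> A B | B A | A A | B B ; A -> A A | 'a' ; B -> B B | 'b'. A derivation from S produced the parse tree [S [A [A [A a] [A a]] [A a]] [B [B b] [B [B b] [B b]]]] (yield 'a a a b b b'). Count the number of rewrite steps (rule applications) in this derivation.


Every bracketed nonterminal node [X ...] in the tree is produced by exactly one rule application.
Reading the tree off as a leftmost derivation:
  Step 1: S  =>  A B   (applied S -> A B)
  Step 2: A B  =>  A A B   (applied A -> A A)
  Step 3: A A B  =>  A A A B   (applied A -> A A)
  Step 4: A A A B  =>  a A A B   (applied A -> a)
  Step 5: a A A B  =>  a a A B   (applied A -> a)
  Step 6: a a A B  =>  a a a B   (applied A -> a)
  Step 7: a a a B  =>  a a a B B   (applied B -> B B)
  Step 8: a a a B B  =>  a a a b B   (applied B -> b)
  Step 9: a a a b B  =>  a a a b B B   (applied B -> B B)
  Step 10: a a a b B B  =>  a a a b b B   (applied B -> b)
  Step 11: a a a b b B  =>  a a a b b b   (applied B -> b)
Final yield: a a a b b b
Total rewrite steps: 11

11


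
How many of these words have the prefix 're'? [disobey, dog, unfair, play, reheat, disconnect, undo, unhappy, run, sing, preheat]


Checking each word for prefix 're':
  'disobey' -> no (count: 0)
  'dog' -> no (count: 0)
  'unfair' -> no (count: 0)
  'play' -> no (count: 0)
  'reheat' -> YES, starts with 're' (count: 1)
  'disconnect' -> no (count: 1)
  'undo' -> no (count: 1)
  'unhappy' -> no (count: 1)
  'run' -> no (count: 1)
  'sing' -> no (count: 1)
  'preheat' -> no (count: 1)
Total with prefix 're': 1

1


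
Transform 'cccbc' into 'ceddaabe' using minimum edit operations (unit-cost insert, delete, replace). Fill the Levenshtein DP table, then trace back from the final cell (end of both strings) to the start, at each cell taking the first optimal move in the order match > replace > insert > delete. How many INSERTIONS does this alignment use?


Edit distance = 6. Backtracking from cell (5, 8) with preference match > replace > insert > delete,
then listing the resulting alignment 'cccbc' -> 'ceddaabe' left to right:
  Step 1: keep 'c'
  Step 2: insert 'e' [insertion #1]
  Step 3: insert 'd' [insertion #2]
  Step 4: insert 'd' [insertion #3]
  Step 5: replace c->a
  Step 6: replace c->a
  Step 7: keep 'b'
  Step 8: replace c->e
Total insertions: 3

3


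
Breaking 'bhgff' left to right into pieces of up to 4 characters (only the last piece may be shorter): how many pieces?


'bhgff' has 5 characters.
Chunking with max size 4:
  Chunk 1: 'bhgf' (positions 0-3)
  Chunk 2: 'f' (positions 4-4)
Total chunks: ceil(5 / 4) = 2

2


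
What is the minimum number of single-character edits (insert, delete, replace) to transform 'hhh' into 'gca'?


Building DP table for s1='hhh' (len 3) and s2='gca' (len 3):
       g  c  a
    0  1  2  3
  h 1  1  2  3
  h 2  2  2  3
  h 3  3  3  3
Edit distance = dp[3][3] = 3

3


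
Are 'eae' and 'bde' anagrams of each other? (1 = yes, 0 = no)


Sort characters of 'eae': 'aee'
Sort characters of 'bde': 'bde'
Sorted forms differ -> they are NOT anagrams
Result: 0

0


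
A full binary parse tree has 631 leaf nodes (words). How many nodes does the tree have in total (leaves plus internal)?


Leaf nodes (terminals): 631
Internal nodes = n - 1 = 631 - 1 = 630
Total = leaves + internal = 631 + 630 = 1261

1261


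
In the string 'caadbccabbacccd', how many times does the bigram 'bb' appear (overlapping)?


Scanning 'caadbccabbacccd' for bigram 'bb':
  Position 0: 'ca' -> no
  Position 1: 'aa' -> no
  Position 2: 'ad' -> no
  Position 3: 'db' -> no
  Position 4: 'bc' -> no
  Position 5: 'cc' -> no
  Position 6: 'ca' -> no
  Position 7: 'ab' -> no
  Position 8: 'bb' -> MATCH
  Position 9: 'ba' -> no
  Position 10: 'ac' -> no
  Position 11: 'cc' -> no
  Position 12: 'cc' -> no
  Position 13: 'cd' -> no
Total matches: 1

1


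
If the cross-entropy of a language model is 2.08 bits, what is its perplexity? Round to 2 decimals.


Perplexity formula: PP = 2^H
H = 2.08
PP = 2^2.08
Decompose: 2^2.08 = 2^2 * 2^0.08
2^2 = 4, 2^0.08 ~ 1.0570180
PP ~ 4 * 1.0570180 = 4.2280720
Rounded to 2 decimals: 4.23

4.23


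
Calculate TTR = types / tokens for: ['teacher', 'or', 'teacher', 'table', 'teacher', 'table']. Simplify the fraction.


Tokens: 6
Unique types: ('or', 'table', 'teacher') = 3
TTR = 3/6
Simplify: divide both by 3 -> 1/2
TTR = 1/2

1/2


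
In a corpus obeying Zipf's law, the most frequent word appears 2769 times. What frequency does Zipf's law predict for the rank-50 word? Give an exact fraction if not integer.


Zipf's law: freq(rank) = f1 / rank
f1 = 2769, rank = 50
freq = 2769 / 50
GCD(2769, 50) = 1
Simplified: 2769/50

2769/50


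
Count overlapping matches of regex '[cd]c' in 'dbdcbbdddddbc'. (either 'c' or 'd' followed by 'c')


Pattern: [cd]c means either 'c' or 'd' followed by 'c'.
Scanning 'dbdcbbdddddbc' position-by-position:
  Pos 0: window 'db' -> no
  Pos 1: window 'bd' -> no
  Pos 2: window 'dc' -> MATCH
  Pos 3: window 'cb' -> no
  Pos 4: window 'bb' -> no
  Pos 5: window 'bd' -> no
  Pos 6: window 'dd' -> no
  Pos 7: window 'dd' -> no
  Pos 8: window 'dd' -> no
  Pos 9: window 'dd' -> no
  Pos 10: window 'db' -> no
  Pos 11: window 'bc' -> no
  Pos 12: window 'c' -> no
Total matches: 1

1


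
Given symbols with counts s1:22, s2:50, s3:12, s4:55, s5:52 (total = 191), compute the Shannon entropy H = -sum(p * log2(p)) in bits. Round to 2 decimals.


Computing entropy H = -sum(p_i * log2(p_i)):
  s1: p = 22/191 = 0.1152, -p*log2(p) = 0.3591
  s2: p = 50/191 = 0.2618, -p*log2(p) = 0.5062
  s3: p = 12/191 = 0.0628, -p*log2(p) = 0.2508
  s4: p = 55/191 = 0.2880, -p*log2(p) = 0.5172
  s5: p = 52/191 = 0.2723, -p*log2(p) = 0.5110
H = sum of terms = 2.1443
Rounded to 2 decimals: 2.14

2.14
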